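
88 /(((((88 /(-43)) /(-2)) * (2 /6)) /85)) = 21930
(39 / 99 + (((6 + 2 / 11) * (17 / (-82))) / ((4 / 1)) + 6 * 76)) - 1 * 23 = 1171897 / 2706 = 433.07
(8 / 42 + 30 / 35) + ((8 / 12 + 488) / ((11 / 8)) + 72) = 428.44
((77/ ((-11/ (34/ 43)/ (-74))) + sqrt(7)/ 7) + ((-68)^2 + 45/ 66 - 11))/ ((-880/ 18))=-42768063/ 416240 - 9* sqrt(7)/ 3080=-102.76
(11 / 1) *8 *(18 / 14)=792 / 7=113.14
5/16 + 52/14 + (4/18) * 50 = 15259/1008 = 15.14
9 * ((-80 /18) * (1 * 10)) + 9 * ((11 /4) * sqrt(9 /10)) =-400 + 297 * sqrt(10) /40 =-376.52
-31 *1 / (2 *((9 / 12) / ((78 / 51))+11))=-1.35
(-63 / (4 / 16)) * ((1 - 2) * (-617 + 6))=-153972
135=135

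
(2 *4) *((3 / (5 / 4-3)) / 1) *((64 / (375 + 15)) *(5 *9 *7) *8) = -5671.38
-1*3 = -3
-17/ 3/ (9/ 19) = -323/ 27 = -11.96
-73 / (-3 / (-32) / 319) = -745184 / 3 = -248394.67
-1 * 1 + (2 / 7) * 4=1 / 7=0.14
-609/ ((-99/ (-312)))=-21112/ 11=-1919.27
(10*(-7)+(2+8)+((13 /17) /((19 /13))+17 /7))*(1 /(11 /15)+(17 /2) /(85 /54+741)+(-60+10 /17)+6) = 4575458628884 /1541285263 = 2968.60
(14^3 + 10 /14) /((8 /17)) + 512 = 355293 /56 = 6344.52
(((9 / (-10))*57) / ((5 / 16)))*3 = -12312 / 25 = -492.48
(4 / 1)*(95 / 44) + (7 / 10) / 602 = 81711 / 9460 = 8.64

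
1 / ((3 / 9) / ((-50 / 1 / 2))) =-75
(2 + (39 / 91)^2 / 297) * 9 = 9705 / 539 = 18.01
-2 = -2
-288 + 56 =-232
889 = 889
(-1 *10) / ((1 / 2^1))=-20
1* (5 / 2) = 5 / 2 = 2.50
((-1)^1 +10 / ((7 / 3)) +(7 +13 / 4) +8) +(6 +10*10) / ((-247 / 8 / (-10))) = 386381 / 6916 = 55.87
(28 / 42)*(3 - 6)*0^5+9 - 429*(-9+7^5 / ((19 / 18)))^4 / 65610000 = -874330959064896285 / 2085136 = -419316034572.76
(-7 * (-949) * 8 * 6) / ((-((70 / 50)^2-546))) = 1138800 / 1943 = 586.10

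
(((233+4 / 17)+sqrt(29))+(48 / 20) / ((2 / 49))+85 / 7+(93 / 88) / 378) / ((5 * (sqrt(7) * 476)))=sqrt(7) * (942480 * sqrt(29)+286684459) / 15701716800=0.05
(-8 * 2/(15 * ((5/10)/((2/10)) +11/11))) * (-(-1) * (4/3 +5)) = -608/315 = -1.93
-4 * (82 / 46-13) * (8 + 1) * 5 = 46440 / 23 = 2019.13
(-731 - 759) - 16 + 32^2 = -482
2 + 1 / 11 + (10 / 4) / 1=101 / 22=4.59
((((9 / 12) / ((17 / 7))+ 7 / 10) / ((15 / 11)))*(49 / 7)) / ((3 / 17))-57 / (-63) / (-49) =9053273 / 308700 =29.33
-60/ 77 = -0.78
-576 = -576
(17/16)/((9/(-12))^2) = 17/9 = 1.89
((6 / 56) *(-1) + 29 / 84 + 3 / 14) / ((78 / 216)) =114 / 91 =1.25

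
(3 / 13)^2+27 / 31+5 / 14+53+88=10435769 / 73346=142.28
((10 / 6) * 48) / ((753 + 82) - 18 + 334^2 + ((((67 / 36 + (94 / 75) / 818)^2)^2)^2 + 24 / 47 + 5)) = 1267401989438540154207913124901600000000000000000 / 1782654768352858951822018111425825231475261656625007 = 0.00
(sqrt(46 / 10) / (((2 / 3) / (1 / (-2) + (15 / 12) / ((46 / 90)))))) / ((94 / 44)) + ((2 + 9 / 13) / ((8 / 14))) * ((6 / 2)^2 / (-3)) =-735 / 52 + 5907 * sqrt(115) / 21620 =-11.20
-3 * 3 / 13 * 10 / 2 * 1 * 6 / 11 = -270 / 143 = -1.89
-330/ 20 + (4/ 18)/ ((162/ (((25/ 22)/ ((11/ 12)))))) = -970199/ 58806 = -16.50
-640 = -640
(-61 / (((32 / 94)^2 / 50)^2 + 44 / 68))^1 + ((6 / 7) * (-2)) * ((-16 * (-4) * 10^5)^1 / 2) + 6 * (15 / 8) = -5485797.31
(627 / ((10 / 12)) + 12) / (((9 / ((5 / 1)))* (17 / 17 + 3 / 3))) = 212.33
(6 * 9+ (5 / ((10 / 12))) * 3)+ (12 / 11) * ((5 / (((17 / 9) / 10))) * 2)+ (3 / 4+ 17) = 110333 / 748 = 147.50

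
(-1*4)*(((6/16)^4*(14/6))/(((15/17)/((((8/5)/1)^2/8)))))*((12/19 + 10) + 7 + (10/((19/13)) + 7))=-2.11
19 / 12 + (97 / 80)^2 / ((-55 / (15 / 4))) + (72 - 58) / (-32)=883319 / 844800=1.05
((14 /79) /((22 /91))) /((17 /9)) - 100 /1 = -1471567 /14773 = -99.61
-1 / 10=-0.10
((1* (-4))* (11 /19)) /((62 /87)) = -1914 /589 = -3.25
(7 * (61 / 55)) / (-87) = -427 / 4785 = -0.09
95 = 95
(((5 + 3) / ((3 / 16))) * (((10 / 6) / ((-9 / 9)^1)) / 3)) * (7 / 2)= -2240 / 27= -82.96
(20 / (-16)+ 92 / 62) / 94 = 0.00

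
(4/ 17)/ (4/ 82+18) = 41/ 3145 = 0.01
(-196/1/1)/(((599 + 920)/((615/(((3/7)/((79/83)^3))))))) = -159.66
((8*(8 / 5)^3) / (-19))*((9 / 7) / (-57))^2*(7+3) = -73728 / 8402275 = -0.01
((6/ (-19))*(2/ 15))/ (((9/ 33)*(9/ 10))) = -88/ 513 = -0.17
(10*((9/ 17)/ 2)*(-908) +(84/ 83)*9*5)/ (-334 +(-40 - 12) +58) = 415890/ 57851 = 7.19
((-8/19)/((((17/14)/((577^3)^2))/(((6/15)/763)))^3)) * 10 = -51459385221103352384491929621646673563243789586400256/3022176801575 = -17027258363668671026034540000000000000000.00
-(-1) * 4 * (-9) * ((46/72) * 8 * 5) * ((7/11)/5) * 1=-1288/11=-117.09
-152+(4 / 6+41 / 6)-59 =-407 / 2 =-203.50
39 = 39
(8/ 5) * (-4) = -32/ 5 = -6.40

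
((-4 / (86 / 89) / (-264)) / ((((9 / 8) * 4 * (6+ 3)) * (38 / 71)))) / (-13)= -6319 / 113559732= -0.00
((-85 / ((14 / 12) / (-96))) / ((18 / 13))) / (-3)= -35360 / 21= -1683.81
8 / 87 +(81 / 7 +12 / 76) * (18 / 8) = 306434 / 11571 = 26.48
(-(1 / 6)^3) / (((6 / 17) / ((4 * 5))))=-85 / 324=-0.26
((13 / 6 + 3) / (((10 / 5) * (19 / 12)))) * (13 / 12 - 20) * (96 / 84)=-14074 / 399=-35.27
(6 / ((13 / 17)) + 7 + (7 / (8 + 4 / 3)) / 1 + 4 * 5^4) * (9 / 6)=392433 / 104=3773.39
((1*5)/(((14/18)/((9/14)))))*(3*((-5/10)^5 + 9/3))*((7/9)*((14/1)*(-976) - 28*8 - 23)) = -178408575/448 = -398233.43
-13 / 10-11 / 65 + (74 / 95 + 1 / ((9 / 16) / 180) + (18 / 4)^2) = 339.56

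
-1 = -1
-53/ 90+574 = 51607/ 90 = 573.41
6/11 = 0.55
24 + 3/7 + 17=290/7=41.43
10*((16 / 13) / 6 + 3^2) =3590 / 39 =92.05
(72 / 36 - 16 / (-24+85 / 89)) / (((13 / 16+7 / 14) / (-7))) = -14.37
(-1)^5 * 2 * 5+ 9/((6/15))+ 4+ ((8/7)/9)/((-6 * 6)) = 18707/1134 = 16.50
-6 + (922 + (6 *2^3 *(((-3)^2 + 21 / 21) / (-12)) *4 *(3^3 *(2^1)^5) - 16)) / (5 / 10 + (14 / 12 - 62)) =2270.25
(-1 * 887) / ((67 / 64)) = -847.28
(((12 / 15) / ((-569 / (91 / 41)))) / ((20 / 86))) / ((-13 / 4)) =2408 / 583225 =0.00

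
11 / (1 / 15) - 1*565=-400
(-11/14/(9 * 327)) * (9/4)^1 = -11/18312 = -0.00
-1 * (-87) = 87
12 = 12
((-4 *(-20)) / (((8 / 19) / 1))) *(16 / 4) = 760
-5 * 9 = -45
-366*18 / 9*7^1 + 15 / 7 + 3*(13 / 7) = -5116.29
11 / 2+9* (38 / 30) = 169 / 10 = 16.90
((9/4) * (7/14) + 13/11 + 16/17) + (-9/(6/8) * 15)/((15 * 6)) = 1867/1496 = 1.25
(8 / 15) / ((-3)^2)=8 / 135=0.06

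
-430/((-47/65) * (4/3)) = 41925/94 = 446.01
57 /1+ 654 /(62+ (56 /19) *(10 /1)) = 64.15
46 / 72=0.64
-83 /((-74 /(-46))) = -1909 /37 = -51.59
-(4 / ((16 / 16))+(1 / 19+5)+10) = -362 / 19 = -19.05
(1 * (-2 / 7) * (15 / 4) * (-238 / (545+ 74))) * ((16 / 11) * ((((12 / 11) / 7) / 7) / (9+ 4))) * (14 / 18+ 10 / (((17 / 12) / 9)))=3148480 / 47710663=0.07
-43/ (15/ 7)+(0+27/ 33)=-3176/ 165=-19.25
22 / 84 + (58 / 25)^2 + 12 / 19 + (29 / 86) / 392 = 7538306701 / 1200990000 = 6.28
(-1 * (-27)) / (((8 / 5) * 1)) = 135 / 8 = 16.88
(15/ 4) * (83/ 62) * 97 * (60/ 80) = 362295/ 992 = 365.22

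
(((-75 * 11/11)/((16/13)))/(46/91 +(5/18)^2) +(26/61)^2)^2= 712641802867209220681/65378519550679696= 10900.24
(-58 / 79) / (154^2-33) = -58 / 1870957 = -0.00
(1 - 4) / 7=-3 / 7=-0.43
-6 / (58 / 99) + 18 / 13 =-3339 / 377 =-8.86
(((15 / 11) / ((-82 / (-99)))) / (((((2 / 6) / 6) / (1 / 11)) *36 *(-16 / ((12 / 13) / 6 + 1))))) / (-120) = 135 / 3001856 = 0.00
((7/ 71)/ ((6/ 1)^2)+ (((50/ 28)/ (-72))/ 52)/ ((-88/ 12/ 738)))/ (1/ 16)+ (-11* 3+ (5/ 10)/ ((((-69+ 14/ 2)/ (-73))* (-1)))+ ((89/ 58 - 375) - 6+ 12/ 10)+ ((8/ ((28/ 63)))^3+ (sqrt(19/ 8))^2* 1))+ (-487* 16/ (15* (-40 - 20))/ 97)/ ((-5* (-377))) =100835010553665781/ 18592813239000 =5423.33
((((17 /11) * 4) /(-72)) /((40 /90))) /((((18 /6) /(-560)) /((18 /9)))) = 2380 /33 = 72.12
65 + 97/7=552/7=78.86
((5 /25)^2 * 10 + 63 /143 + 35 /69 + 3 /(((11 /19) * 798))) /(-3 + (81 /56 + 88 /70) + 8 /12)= 3741604 /1022879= 3.66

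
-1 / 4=-0.25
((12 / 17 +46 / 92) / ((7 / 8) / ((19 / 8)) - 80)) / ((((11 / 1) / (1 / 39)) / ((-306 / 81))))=779 / 5841693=0.00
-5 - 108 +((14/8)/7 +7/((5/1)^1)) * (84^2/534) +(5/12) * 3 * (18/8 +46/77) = -48046931/548240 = -87.64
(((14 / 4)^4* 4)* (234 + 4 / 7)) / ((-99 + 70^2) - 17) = 29.43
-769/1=-769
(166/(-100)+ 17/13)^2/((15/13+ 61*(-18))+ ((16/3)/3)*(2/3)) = -1415907/12498752500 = -0.00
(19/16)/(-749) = -19/11984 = -0.00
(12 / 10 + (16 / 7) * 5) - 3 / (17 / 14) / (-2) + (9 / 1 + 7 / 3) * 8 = 186587 / 1785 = 104.53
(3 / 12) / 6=1 / 24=0.04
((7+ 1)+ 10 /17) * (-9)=-1314 /17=-77.29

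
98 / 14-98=-91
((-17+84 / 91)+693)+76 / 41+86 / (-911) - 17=321288459 / 485563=661.68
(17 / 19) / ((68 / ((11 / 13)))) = 0.01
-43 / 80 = -0.54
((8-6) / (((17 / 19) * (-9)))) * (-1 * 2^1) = 76 / 153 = 0.50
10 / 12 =5 / 6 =0.83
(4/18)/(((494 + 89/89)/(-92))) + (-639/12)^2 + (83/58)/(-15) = 5861165371/2067120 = 2835.43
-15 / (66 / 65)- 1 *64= -1733 / 22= -78.77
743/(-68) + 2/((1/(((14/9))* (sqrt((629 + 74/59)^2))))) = 1949.86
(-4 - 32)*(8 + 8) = -576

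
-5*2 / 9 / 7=-10 / 63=-0.16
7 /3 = 2.33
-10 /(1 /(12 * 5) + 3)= -600 /181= -3.31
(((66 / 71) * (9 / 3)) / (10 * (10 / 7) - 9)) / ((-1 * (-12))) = 231 / 5254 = 0.04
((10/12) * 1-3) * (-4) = 26/3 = 8.67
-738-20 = -758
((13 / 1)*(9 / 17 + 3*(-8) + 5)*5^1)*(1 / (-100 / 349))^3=86759948509 / 1700000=51035.26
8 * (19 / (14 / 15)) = 1140 / 7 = 162.86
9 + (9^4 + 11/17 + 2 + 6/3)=111769/17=6574.65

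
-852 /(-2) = 426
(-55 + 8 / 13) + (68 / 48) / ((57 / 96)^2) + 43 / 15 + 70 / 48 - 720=-431403733 / 563160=-766.04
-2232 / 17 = -131.29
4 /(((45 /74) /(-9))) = -296 /5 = -59.20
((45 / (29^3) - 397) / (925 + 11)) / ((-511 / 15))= 0.01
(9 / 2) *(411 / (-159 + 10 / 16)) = -14796 / 1267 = -11.68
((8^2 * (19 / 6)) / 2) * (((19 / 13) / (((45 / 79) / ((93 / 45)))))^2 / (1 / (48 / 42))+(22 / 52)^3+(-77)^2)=12698245611929726 / 21021170625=604069.39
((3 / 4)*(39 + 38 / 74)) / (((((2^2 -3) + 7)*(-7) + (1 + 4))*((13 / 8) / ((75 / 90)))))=-430 / 1443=-0.30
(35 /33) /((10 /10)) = 35 /33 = 1.06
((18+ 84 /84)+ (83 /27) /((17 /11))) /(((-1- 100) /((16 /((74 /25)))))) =-1926800 /1715283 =-1.12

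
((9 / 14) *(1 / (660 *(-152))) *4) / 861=-1 / 33590480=-0.00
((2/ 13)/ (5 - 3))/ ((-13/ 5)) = -5/ 169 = -0.03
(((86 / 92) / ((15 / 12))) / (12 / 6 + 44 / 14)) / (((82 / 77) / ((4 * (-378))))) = -206.45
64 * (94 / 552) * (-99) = -24816 / 23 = -1078.96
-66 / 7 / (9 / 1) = -22 / 21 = -1.05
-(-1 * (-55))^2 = -3025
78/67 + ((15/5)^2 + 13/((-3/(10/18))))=14032/1809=7.76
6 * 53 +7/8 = 2551/8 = 318.88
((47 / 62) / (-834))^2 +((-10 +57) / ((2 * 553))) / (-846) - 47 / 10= -3860739771783 / 821425359440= -4.70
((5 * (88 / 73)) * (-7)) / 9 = -4.69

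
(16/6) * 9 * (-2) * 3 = -144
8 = 8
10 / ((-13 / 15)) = -150 / 13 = -11.54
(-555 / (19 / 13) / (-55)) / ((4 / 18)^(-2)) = 0.34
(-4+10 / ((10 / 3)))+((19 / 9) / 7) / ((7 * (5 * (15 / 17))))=-32752 / 33075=-0.99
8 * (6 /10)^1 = 24 /5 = 4.80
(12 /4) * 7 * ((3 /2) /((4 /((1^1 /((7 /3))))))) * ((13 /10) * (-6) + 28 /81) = -25.16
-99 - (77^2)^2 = -35153140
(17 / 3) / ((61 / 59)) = 1003 / 183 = 5.48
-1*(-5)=5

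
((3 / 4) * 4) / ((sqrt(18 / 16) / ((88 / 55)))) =4.53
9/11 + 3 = 42/11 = 3.82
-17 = -17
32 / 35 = 0.91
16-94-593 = -671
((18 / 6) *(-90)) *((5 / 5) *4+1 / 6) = -1125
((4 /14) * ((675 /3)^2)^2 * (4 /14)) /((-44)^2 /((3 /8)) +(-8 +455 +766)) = 30754687500 /937223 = 32814.70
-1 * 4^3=-64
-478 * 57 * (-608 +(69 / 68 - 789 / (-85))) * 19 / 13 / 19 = 2768452437 / 2210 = 1252693.41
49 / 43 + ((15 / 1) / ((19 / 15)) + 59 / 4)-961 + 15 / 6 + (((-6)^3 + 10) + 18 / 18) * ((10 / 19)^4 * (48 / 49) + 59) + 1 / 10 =-71618037843311 / 5491726940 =-13041.08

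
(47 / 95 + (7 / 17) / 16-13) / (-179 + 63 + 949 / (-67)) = 21605557 / 225350640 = 0.10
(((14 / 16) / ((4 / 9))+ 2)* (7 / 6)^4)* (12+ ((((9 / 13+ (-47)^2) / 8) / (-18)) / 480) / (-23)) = 37815717973061 / 428548423680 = 88.24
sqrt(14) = 3.74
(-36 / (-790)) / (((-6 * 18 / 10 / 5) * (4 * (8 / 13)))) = -65 / 7584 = -0.01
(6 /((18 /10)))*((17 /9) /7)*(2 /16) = 0.11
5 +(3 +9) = 17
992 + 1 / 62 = 992.02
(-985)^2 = 970225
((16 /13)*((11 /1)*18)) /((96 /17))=561 /13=43.15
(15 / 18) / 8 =5 / 48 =0.10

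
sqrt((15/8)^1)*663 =907.85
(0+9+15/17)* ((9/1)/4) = 378/17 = 22.24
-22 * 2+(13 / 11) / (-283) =-136985 / 3113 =-44.00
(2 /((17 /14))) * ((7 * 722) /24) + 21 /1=18760 /51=367.84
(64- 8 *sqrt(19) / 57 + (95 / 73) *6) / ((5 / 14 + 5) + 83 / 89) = 6531532 / 572101- 9968 *sqrt(19) / 446709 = 11.32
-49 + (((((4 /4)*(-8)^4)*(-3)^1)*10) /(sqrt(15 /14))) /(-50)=2325.27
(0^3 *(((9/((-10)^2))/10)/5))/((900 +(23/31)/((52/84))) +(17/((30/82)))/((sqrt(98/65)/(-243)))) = 0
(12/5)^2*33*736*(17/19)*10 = 118914048/95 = 1251726.82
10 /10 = 1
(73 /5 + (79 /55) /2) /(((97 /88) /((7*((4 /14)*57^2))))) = 90302.10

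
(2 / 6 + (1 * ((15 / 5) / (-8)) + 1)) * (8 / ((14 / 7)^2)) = 23 / 12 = 1.92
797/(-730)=-797/730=-1.09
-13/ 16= -0.81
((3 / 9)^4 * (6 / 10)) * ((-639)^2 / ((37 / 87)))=1315701 / 185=7111.90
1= 1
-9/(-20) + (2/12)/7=199/420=0.47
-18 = -18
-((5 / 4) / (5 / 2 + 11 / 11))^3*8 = -125 / 343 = -0.36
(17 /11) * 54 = 918 /11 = 83.45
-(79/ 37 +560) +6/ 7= -145371/ 259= -561.28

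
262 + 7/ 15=3937/ 15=262.47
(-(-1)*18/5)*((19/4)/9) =19/10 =1.90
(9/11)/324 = 1/396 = 0.00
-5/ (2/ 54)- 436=-571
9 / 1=9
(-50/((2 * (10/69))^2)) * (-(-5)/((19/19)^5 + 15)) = -185.98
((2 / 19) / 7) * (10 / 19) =20 / 2527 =0.01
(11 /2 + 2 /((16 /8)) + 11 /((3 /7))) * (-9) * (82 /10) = -23739 /10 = -2373.90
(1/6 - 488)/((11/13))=-38051/66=-576.53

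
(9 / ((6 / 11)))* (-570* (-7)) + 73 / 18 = 1185103 / 18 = 65839.06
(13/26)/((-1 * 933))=-1/1866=-0.00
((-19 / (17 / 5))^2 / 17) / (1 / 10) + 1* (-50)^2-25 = 12249925 / 4913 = 2493.37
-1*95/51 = -95/51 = -1.86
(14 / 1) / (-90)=-7 / 45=-0.16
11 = 11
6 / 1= 6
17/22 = 0.77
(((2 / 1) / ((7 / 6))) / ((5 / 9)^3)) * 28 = 34992 / 125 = 279.94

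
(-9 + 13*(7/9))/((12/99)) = 55/6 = 9.17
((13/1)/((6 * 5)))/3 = 13/90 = 0.14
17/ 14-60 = -823/ 14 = -58.79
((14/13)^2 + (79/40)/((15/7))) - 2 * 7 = -1208543/101400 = -11.92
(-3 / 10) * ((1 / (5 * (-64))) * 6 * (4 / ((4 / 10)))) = 9 / 160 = 0.06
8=8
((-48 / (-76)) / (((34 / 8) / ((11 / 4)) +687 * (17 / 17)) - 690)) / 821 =-33 / 62396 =-0.00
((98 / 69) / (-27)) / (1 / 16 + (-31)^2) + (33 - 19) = 401061346 / 28647351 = 14.00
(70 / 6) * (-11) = -128.33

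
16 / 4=4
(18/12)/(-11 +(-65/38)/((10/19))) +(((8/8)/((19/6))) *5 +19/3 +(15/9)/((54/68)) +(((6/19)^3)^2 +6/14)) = 275695507820/26675014527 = 10.34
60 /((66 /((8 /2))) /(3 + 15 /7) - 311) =-1440 /7387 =-0.19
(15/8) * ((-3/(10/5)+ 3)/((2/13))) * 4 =585/8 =73.12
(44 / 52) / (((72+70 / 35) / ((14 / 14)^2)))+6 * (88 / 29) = 508255 / 27898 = 18.22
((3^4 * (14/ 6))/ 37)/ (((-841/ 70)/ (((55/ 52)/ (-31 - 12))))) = 363825/ 34788806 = 0.01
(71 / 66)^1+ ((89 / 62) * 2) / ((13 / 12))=99101 / 26598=3.73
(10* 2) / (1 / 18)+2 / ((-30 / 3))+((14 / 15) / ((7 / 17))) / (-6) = 16174 / 45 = 359.42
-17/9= -1.89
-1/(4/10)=-5/2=-2.50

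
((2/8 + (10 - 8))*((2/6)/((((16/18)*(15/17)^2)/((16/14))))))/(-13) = -867/9100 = -0.10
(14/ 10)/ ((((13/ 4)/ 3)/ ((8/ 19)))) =0.54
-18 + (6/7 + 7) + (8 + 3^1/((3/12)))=69/7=9.86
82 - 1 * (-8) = 90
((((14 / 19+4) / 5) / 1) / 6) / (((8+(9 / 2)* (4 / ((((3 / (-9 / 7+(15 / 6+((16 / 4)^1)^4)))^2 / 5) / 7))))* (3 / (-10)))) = -140 / 1231886223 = -0.00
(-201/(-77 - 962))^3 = 8120601/1121622319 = 0.01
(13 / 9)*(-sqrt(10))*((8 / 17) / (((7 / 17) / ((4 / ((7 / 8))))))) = -3328*sqrt(10) / 441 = -23.86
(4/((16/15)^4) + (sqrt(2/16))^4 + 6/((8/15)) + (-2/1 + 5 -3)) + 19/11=2898507/180224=16.08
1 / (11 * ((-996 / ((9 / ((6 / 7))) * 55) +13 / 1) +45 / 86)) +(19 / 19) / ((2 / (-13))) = -5072443 / 781302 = -6.49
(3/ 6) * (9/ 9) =1/ 2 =0.50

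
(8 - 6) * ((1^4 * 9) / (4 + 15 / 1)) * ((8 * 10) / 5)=288 / 19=15.16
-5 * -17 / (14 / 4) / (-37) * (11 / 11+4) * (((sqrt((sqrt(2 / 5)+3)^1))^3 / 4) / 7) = -17 * sqrt(5) * (sqrt(10)+15)^(3 / 2) / 3626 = -0.81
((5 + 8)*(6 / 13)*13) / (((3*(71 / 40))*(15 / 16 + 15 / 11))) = 36608 / 5751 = 6.37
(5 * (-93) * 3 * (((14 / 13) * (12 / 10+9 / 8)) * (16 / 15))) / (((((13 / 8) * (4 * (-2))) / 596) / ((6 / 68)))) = 216501768 / 14365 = 15071.48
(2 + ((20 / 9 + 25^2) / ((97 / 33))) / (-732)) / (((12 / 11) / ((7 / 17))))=28022533 / 43454448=0.64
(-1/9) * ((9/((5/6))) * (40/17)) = -48/17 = -2.82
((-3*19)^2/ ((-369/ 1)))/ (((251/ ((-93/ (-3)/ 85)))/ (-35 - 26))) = 682651/ 874735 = 0.78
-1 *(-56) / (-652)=-14 / 163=-0.09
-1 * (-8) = 8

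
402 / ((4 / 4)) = 402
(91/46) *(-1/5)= -91/230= -0.40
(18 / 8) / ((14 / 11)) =99 / 56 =1.77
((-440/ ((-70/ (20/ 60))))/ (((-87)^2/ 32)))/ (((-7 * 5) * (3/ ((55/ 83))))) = -15488/ 277048107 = -0.00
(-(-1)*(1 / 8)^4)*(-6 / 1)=-3 / 2048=-0.00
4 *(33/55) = 12/5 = 2.40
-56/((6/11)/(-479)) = 147532/3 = 49177.33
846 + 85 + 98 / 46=21462 / 23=933.13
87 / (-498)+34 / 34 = 137 / 166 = 0.83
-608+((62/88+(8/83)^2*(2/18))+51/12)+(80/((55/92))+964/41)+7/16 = -445.28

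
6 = 6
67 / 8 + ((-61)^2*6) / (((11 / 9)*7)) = 1612631 / 616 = 2617.91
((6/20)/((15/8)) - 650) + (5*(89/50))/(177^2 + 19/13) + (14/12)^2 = -118855233823/183283200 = -648.48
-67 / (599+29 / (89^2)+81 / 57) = -10083433 / 90363319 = -0.11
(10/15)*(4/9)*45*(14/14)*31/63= 1240/189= 6.56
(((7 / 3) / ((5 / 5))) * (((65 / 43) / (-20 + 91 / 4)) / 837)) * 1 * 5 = 0.01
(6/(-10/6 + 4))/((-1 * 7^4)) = -18/16807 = -0.00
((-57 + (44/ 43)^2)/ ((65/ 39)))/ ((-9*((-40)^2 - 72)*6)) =103457/ 254274480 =0.00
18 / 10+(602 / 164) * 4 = 3379 / 205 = 16.48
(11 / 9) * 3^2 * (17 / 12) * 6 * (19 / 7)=3553 / 14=253.79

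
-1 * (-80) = 80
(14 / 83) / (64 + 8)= 7 / 2988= 0.00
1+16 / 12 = 7 / 3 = 2.33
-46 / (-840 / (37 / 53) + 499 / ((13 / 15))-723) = 11063 / 324789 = 0.03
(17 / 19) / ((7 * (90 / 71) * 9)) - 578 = -62266733 / 107730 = -577.99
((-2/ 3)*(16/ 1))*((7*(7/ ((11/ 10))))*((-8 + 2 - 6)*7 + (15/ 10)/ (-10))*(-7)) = -279888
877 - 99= 778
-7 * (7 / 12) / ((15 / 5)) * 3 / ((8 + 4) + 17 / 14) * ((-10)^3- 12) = 173558 / 555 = 312.72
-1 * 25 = -25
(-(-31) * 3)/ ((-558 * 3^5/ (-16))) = 0.01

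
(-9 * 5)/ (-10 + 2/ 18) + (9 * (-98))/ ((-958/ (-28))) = -904977/ 42631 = -21.23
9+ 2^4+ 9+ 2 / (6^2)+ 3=667 / 18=37.06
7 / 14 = 1 / 2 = 0.50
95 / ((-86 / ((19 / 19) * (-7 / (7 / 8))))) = 380 / 43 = 8.84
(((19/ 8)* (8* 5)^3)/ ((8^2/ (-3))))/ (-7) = 7125/ 7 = 1017.86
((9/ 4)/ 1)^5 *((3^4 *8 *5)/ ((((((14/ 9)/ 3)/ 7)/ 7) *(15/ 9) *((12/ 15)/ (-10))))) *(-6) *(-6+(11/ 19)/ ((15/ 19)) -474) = -97480806339735/ 256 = -380784399764.59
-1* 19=-19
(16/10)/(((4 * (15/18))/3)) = 36/25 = 1.44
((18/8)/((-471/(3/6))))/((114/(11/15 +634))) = -9521/715920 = -0.01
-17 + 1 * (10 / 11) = -177 / 11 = -16.09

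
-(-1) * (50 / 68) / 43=25 / 1462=0.02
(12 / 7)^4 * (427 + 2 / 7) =62021376 / 16807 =3690.21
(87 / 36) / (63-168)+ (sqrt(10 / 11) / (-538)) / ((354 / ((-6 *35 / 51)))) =-29 / 1260+ 35 *sqrt(110) / 17807262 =-0.02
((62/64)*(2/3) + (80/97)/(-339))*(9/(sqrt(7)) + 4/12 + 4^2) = 1015533*sqrt(7)/1227632 + 5529013/526128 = 12.70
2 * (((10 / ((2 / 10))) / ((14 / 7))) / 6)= 25 / 3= 8.33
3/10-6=-57/10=-5.70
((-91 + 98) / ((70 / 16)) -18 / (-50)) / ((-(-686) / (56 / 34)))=2 / 425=0.00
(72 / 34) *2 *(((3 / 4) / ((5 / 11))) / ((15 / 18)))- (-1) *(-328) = -135836 / 425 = -319.61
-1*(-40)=40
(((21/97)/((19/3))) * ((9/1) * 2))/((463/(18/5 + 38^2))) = 8207892/4266545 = 1.92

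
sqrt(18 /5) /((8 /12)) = 9 * sqrt(10) /10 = 2.85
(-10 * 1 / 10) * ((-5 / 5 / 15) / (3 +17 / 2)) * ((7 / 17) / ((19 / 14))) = 196 / 111435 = 0.00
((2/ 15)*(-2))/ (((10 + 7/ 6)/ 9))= -72/ 335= -0.21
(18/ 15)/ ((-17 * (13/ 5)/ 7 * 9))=-14/ 663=-0.02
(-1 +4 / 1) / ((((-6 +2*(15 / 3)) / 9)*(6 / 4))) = 9 / 2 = 4.50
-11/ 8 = -1.38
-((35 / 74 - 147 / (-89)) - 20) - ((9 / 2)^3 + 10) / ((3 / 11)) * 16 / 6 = -57549271 / 59274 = -970.90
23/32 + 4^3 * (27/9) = 6167/32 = 192.72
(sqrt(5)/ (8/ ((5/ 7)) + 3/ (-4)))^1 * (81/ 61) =1620 * sqrt(5)/ 12749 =0.28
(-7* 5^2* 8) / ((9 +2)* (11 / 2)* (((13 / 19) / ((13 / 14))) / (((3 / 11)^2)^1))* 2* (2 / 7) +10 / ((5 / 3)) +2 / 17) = -1017450 / 253343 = -4.02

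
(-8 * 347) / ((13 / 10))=-27760 / 13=-2135.38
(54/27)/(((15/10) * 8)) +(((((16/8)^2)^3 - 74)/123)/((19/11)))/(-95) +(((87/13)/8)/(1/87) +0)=336858247/4617912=72.95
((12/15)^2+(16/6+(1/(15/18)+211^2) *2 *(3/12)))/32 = 3339661/4800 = 695.76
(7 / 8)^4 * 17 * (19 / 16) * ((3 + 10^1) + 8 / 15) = 157431169 / 983040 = 160.15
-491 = -491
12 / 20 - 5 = -22 / 5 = -4.40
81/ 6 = 13.50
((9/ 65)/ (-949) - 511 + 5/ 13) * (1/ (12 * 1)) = -31497319/ 740220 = -42.55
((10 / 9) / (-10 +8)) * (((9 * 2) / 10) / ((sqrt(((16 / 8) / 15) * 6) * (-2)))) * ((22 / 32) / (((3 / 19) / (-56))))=-136.31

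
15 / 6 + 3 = 11 / 2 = 5.50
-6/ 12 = -1/ 2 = -0.50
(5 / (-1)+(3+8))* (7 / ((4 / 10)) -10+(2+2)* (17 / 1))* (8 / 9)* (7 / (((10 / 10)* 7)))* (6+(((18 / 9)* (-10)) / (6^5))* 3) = 2412.89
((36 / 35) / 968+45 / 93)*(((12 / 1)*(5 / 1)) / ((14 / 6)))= 2291922 / 183799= 12.47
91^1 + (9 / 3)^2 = 100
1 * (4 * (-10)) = -40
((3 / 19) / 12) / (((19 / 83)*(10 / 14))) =581 / 7220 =0.08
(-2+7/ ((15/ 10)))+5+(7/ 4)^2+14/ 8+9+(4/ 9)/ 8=3101/ 144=21.53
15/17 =0.88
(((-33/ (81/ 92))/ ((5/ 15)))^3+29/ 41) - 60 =-42495555047/ 29889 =-1421779.08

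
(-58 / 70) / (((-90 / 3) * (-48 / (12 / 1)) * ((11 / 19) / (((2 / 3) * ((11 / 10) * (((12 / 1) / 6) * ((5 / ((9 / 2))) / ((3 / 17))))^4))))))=-7363211360 / 33480783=-219.92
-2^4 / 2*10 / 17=-80 / 17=-4.71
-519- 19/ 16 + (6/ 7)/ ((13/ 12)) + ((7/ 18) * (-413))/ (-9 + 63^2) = -210582296/ 405405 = -519.44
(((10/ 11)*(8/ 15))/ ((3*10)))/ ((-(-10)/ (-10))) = -8/ 495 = -0.02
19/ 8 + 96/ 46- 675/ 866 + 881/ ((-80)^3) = 18768378121/ 5099008000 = 3.68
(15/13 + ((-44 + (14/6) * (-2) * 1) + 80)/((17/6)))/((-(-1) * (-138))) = -2699/30498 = -0.09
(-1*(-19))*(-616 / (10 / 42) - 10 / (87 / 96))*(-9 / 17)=64423224 / 2465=26135.18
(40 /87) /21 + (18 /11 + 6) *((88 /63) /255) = 9896 /155295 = 0.06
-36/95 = -0.38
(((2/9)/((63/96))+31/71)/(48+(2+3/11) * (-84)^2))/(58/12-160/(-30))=0.00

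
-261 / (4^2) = -261 / 16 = -16.31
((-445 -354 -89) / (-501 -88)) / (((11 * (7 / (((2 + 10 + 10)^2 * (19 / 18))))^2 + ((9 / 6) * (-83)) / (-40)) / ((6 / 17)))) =3593061120 / 21031101251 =0.17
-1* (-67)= 67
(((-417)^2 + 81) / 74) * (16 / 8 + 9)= 956835 / 37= 25860.41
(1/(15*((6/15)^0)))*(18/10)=0.12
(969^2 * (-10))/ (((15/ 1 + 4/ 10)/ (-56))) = 375584400/ 11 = 34144036.36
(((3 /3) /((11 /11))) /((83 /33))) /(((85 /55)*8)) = 363 /11288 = 0.03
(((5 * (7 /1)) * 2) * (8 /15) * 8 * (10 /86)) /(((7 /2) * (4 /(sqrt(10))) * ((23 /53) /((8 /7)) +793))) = 135680 * sqrt(10) /43394697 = 0.01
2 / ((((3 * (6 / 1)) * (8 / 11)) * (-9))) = -11 / 648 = -0.02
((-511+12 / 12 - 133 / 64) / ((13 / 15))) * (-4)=37815 / 16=2363.44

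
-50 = -50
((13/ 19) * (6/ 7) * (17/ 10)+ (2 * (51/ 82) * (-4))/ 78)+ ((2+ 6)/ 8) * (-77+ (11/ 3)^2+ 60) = -8365319/ 3190005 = -2.62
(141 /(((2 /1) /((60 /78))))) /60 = 47 /52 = 0.90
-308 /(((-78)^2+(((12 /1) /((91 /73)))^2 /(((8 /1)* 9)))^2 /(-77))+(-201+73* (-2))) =-1626323775076 /30292806853825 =-0.05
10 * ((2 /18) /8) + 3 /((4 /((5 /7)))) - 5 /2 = -115 /63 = -1.83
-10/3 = -3.33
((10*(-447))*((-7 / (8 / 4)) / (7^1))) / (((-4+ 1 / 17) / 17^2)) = -10980555 / 67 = -163888.88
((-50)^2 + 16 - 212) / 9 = 256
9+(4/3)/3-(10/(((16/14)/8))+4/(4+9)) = -7121/117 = -60.86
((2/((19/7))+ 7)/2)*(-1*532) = -2058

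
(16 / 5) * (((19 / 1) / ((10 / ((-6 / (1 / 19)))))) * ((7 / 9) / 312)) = -5054 / 2925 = -1.73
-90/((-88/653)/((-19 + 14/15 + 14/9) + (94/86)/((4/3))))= -7209773/688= -10479.32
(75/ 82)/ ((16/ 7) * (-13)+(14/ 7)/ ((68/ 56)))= -1785/ 54776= -0.03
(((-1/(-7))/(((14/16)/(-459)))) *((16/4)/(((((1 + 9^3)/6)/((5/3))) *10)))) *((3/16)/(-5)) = 1377/89425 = 0.02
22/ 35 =0.63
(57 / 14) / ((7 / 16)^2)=7296 / 343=21.27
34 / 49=0.69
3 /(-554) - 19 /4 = -4.76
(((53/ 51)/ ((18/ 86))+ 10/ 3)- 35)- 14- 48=-40714/ 459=-88.70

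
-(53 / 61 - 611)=37218 / 61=610.13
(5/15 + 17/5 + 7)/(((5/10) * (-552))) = -7/180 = -0.04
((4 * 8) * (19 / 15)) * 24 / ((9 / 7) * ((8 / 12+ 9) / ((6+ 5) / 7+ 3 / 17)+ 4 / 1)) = 79.39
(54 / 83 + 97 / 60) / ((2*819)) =1613 / 1165320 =0.00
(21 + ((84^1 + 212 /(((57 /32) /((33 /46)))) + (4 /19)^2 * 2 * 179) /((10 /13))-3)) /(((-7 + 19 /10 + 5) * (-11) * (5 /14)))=300862128 /456665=658.82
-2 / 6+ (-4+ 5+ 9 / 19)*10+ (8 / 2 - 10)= 479 / 57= 8.40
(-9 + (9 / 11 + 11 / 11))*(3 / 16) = -1.35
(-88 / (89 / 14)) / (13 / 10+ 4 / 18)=-110880 / 12193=-9.09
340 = 340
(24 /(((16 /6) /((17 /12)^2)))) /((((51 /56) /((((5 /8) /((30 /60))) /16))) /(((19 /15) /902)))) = 2261 /1039104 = 0.00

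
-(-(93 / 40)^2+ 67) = -98551 / 1600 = -61.59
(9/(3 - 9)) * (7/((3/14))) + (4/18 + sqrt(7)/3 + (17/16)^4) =-28018615/589824 + sqrt(7)/3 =-46.62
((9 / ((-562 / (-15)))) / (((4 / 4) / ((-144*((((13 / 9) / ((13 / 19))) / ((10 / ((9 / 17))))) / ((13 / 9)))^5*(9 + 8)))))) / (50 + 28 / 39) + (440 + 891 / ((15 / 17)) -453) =3304073698800731314621 / 3314680783897145000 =996.80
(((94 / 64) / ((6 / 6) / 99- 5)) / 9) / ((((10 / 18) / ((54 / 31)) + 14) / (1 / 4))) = -125631 / 220015744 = -0.00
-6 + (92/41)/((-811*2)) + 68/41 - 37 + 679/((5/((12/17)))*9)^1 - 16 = -395900569/8479005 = -46.69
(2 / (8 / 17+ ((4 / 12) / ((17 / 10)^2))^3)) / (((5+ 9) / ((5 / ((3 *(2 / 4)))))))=1086190605 / 1076911892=1.01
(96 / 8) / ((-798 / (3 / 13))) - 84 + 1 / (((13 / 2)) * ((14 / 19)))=-83.79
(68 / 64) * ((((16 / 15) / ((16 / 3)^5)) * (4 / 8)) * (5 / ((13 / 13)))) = 1377 / 2097152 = 0.00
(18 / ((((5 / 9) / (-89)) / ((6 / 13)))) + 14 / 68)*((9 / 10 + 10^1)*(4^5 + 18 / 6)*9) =-227910376683 / 1700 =-134064927.46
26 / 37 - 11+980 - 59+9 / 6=67503 / 74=912.20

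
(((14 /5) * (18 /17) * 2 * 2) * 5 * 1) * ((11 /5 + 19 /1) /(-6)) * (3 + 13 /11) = -819168 /935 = -876.12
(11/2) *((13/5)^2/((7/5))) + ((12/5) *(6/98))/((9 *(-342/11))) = 2225179/83790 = 26.56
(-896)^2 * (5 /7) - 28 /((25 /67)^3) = 8951578636 /15625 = 572901.03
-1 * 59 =-59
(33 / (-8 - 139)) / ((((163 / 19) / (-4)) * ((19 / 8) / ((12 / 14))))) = 2112 / 55909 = 0.04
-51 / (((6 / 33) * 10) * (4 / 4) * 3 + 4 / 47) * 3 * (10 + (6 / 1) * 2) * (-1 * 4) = 870111 / 358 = 2430.48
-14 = -14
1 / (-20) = -1 / 20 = -0.05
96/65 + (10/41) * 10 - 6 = -5554/2665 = -2.08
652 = 652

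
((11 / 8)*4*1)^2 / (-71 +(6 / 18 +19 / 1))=-0.59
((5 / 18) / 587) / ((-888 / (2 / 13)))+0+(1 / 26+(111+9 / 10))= 34133927879 / 304934760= 111.94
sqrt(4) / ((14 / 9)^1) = 9 / 7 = 1.29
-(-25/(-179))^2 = -625/32041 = -0.02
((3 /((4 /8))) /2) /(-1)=-3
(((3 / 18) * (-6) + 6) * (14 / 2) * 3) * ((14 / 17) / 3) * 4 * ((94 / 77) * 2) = 52640 / 187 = 281.50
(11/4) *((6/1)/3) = 11/2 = 5.50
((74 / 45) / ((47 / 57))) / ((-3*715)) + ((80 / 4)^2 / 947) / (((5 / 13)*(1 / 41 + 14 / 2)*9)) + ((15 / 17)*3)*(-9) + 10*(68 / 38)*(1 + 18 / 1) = 138560661945383 / 438215584950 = 316.19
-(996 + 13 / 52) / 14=-3985 / 56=-71.16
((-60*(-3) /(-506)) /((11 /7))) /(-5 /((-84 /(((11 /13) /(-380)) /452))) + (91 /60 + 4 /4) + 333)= -118164009600 /175134607831271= -0.00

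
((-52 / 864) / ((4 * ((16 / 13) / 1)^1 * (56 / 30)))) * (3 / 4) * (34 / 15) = -2873 / 258048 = -0.01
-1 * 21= -21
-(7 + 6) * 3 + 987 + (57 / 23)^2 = 504741 / 529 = 954.14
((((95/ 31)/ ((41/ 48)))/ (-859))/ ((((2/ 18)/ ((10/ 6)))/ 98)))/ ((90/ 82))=-148960/ 26629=-5.59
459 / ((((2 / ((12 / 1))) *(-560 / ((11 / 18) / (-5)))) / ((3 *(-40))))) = -5049 / 70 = -72.13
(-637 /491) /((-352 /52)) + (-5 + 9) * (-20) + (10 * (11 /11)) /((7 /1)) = -23706433 /302456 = -78.38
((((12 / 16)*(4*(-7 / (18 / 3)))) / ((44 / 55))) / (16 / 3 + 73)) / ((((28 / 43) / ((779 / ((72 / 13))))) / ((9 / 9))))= -435461 / 36096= -12.06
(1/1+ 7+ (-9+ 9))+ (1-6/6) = 8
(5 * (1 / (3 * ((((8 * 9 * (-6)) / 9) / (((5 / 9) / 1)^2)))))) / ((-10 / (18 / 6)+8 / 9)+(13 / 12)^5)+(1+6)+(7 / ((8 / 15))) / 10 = 94676237 / 11374224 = 8.32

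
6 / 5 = 1.20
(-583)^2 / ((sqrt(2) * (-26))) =-339889 * sqrt(2) / 52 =-9243.76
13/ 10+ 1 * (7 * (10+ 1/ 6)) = 1087/ 15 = 72.47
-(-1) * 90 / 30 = 3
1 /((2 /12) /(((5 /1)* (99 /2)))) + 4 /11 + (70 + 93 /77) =10896 /7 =1556.57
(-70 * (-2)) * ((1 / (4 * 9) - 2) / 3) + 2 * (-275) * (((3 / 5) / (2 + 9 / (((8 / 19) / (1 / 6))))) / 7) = -1690715 / 16821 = -100.51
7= 7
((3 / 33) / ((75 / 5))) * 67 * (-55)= -67 / 3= -22.33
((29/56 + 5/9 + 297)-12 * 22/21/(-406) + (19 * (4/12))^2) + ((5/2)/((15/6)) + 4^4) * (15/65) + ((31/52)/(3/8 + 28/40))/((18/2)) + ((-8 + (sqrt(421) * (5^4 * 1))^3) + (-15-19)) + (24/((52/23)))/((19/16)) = 30470167447/83588904 + 102783203125 * sqrt(421) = 2108935006852.71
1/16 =0.06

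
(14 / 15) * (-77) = -1078 / 15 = -71.87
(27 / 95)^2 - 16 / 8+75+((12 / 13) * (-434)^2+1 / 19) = 173940.21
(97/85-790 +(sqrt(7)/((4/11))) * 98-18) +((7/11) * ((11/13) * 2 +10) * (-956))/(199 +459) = -467122103/571285 +539 * sqrt(7)/2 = -104.64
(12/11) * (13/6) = 26/11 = 2.36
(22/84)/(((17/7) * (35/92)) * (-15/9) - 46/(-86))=-0.26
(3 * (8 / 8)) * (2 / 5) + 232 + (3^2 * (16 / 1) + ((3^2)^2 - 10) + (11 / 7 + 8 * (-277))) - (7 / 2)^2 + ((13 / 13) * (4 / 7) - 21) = -251847 / 140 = -1798.91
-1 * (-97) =97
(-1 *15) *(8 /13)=-120 /13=-9.23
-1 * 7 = -7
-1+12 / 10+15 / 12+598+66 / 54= 108121 / 180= 600.67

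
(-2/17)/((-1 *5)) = 2/85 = 0.02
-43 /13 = -3.31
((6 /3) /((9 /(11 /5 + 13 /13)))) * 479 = 15328 /45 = 340.62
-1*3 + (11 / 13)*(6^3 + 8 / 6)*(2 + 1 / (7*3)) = 305939 / 819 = 373.55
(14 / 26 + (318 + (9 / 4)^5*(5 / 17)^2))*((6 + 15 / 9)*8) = 28627223723 / 1442688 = 19842.98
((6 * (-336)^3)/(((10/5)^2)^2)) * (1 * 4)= -56899584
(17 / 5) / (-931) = -17 / 4655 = -0.00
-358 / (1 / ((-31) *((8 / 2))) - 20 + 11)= 39.74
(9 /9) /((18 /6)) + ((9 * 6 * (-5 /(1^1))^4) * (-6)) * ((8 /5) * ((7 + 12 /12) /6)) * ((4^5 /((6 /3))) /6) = -110591999 /3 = -36863999.67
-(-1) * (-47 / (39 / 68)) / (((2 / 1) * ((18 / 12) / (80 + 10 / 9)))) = -2333080 / 1053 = -2215.65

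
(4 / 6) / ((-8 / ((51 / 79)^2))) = -867 / 24964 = -0.03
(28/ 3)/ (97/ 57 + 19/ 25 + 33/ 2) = 26600/ 54041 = 0.49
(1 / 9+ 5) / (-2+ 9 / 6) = -92 / 9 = -10.22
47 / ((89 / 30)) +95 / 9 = 21145 / 801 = 26.40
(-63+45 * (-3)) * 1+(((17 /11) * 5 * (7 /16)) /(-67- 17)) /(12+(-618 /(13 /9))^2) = -198.00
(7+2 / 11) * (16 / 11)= 1264 / 121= 10.45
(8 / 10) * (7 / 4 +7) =7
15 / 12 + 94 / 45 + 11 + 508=94021 / 180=522.34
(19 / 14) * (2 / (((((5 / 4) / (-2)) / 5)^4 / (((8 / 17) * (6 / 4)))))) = 933888 / 119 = 7847.80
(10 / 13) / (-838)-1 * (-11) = 59912 / 5447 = 11.00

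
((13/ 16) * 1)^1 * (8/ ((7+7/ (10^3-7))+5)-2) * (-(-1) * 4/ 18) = -103363/ 429228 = -0.24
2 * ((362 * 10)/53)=7240/53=136.60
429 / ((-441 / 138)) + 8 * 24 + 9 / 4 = 11761 / 196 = 60.01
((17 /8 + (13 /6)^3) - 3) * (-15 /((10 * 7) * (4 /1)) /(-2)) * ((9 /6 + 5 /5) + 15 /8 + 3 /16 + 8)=16817 /5376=3.13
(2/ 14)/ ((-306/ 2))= -1/ 1071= -0.00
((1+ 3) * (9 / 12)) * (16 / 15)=16 / 5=3.20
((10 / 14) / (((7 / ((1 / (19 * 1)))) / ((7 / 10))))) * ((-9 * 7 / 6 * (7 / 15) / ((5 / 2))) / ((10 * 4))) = -7 / 38000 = -0.00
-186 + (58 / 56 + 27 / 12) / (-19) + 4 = -182.17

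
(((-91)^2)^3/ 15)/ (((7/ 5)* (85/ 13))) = 1054614325219/ 255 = 4135742451.84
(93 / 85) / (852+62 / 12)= 558 / 437155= 0.00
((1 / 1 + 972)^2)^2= 896295799441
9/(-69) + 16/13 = 329/299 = 1.10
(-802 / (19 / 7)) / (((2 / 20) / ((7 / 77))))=-56140 / 209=-268.61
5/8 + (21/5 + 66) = 70.82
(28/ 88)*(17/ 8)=119/ 176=0.68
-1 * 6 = -6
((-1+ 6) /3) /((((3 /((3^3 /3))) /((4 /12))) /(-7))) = -35 /3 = -11.67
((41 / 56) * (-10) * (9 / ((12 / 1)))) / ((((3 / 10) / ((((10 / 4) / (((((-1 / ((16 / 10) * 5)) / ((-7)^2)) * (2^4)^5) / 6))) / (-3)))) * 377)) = -35875 / 395313152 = -0.00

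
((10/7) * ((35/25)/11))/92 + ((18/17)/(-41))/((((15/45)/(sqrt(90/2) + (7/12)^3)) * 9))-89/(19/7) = -31639549393/964937952-18 * sqrt(5)/697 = -32.85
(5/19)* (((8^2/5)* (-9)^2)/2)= 2592/19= 136.42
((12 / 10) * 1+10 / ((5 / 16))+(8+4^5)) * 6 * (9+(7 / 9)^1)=937376 / 15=62491.73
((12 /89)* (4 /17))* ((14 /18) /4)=28 /4539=0.01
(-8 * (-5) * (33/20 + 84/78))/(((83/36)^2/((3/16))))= 344574/89557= 3.85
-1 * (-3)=3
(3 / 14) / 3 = 1 / 14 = 0.07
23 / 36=0.64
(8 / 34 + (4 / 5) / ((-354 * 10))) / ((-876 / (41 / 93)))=-0.00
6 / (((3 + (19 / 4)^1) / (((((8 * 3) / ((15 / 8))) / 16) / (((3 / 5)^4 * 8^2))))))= 125 / 1674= 0.07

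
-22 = -22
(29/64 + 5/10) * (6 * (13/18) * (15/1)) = 3965/64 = 61.95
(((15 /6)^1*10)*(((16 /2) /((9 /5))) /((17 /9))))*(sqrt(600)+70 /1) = 10000*sqrt(6) /17+70000 /17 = 5558.52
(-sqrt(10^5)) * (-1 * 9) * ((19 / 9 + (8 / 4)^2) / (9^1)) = 5500 * sqrt(10) / 9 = 1932.50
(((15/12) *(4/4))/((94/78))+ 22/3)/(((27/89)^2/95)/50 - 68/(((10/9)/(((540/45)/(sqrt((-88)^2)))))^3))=-472841595924500/7099471048077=-66.60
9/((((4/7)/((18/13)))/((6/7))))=243/13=18.69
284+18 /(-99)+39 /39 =3133 /11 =284.82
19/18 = 1.06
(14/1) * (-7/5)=-19.60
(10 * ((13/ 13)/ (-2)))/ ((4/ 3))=-15/ 4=-3.75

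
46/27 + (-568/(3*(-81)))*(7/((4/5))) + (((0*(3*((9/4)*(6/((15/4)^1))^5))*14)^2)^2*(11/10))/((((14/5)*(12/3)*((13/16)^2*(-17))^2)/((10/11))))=5384/243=22.16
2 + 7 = 9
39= 39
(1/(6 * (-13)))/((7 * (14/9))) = -3/2548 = -0.00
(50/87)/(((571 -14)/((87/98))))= 25/27293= 0.00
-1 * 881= -881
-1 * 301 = -301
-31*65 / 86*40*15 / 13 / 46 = -23250 / 989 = -23.51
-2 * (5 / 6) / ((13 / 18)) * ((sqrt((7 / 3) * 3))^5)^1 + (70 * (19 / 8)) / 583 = -298.89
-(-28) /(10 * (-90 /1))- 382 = -85957 /225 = -382.03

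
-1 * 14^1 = -14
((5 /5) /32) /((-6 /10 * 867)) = -5 /83232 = -0.00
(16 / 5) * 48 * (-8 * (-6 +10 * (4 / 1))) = -208896 / 5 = -41779.20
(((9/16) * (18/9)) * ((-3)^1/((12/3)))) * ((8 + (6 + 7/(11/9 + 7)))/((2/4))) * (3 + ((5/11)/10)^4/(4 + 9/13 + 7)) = -3169692085077/42158583808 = -75.18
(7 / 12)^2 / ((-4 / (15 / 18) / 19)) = -1.35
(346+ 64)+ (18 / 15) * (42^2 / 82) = 89342 / 205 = 435.81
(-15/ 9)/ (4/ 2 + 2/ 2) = -5/ 9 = -0.56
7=7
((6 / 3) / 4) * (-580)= -290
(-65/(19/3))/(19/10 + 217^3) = -1950/1941479831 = -0.00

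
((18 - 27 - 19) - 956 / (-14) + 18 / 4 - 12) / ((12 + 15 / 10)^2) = 34 / 189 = 0.18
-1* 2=-2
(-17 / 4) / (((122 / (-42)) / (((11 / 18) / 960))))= 1309 / 1405440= 0.00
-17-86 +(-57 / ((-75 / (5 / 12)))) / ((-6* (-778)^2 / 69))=-7481310677 / 72634080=-103.00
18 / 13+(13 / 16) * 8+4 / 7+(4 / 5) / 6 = 23449 / 2730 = 8.59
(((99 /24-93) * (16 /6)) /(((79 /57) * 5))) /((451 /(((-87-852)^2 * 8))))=-1206194328 /2255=-534897.71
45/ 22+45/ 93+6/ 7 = 16167/ 4774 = 3.39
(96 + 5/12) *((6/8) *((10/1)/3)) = 5785/24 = 241.04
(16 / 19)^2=256 / 361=0.71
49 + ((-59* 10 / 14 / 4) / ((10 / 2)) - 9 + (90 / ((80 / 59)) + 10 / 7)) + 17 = 122.70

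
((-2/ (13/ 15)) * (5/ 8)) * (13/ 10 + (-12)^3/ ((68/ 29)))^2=-46919260443/ 60112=-780530.68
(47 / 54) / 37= 47 / 1998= 0.02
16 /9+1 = 25 /9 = 2.78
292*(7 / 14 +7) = 2190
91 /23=3.96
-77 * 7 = -539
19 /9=2.11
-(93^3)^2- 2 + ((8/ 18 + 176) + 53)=-5822911648994/ 9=-646990183221.56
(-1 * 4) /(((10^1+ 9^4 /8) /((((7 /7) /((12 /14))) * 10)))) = -1120 /19923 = -0.06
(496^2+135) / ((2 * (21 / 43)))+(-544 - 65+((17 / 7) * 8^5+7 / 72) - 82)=23824819 / 72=330900.26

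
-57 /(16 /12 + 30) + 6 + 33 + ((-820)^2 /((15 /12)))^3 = 14631233082294275495 /94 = 155651415769088037.18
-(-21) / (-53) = -21 / 53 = -0.40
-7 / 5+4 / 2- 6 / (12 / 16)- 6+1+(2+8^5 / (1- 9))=-20532 / 5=-4106.40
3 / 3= 1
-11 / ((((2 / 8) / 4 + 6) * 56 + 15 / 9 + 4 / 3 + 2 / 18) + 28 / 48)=-396 / 12355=-0.03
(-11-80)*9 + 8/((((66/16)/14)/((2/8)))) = -26803/33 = -812.21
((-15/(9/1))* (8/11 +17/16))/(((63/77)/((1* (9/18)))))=-175/96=-1.82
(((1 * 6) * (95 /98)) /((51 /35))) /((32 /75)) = 35625 /3808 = 9.36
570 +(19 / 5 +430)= 5019 / 5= 1003.80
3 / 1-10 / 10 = 2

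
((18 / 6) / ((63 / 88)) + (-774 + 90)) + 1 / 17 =-679.75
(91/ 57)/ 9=91/ 513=0.18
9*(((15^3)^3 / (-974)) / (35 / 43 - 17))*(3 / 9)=1653064453125 / 225968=7315480.30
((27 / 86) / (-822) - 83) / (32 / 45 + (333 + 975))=-88011945 / 1387731088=-0.06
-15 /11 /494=-15 /5434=-0.00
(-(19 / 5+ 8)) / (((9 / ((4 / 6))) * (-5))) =118 / 675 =0.17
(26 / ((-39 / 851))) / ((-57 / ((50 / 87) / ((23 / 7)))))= 25900 / 14877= 1.74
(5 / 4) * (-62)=-155 / 2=-77.50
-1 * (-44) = 44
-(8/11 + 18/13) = -302/143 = -2.11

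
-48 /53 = -0.91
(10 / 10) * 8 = 8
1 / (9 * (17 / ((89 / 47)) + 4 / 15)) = 445 / 37023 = 0.01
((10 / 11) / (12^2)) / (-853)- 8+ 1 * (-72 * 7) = -345894917 / 675576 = -512.00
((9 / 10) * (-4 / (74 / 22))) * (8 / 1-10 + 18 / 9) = 0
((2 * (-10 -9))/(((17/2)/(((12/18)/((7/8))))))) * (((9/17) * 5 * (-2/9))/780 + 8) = -6449056/236691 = -27.25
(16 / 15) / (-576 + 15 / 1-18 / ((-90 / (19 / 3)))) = -0.00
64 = 64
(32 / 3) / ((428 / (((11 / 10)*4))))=176 / 1605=0.11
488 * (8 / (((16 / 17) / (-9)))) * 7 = -261324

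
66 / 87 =22 / 29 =0.76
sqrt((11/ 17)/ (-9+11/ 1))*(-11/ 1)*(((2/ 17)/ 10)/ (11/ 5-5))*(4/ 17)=0.01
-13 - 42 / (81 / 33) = -271 / 9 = -30.11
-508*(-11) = 5588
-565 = -565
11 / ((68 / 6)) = 33 / 34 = 0.97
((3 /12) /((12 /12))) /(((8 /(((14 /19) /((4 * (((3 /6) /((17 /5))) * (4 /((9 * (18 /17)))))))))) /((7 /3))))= 1323 /6080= 0.22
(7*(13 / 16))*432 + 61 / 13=32002 / 13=2461.69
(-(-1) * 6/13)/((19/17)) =102/247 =0.41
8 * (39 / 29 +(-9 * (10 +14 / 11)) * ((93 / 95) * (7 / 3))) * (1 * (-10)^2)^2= -111715728000 / 6061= -18431897.05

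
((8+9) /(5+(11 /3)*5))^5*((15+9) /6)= 345025251 /420175000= 0.82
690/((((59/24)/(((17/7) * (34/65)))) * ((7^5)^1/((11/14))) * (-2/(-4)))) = 21057696/631657481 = 0.03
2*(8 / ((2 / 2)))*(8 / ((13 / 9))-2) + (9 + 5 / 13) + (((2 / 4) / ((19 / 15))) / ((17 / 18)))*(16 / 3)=22038 / 323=68.23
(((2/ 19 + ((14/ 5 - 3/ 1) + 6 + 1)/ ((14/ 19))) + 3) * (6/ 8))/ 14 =12303/ 18620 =0.66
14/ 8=7/ 4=1.75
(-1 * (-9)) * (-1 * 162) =-1458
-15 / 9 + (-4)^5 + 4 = -3065 / 3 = -1021.67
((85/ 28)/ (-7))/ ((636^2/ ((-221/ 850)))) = 221/ 792812160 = 0.00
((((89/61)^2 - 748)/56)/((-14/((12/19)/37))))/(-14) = -438219/377785688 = -0.00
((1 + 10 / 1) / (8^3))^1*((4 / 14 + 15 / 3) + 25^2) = 12133 / 896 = 13.54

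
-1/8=-0.12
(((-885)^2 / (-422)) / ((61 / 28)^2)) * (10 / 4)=-767560500 / 785131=-977.62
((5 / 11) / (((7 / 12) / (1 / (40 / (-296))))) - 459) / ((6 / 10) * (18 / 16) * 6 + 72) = -6.11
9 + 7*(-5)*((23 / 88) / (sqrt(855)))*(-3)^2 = 9 - 483*sqrt(95) / 1672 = 6.18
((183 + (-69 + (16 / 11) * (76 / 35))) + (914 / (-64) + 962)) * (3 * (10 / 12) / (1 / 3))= 39357861 / 4928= 7986.58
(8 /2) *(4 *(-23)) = -368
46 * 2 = 92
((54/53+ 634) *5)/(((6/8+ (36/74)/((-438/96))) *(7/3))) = 259728160/122801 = 2115.03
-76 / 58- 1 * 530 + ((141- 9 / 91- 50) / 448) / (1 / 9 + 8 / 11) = -3257061165 / 6133036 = -531.07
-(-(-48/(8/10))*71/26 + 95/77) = -165245/1001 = -165.08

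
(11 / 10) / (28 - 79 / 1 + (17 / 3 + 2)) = -33 / 1300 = -0.03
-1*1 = -1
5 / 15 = 1 / 3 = 0.33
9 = 9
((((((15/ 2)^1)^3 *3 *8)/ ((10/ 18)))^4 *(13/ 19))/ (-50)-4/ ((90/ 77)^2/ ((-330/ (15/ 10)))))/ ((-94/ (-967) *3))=-22467512339936877209879/ 4339980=-5176870017819639.08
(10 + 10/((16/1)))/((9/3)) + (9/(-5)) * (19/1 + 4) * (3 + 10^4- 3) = -9935915/24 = -413996.46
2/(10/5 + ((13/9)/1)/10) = 180/193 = 0.93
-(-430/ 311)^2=-184900/ 96721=-1.91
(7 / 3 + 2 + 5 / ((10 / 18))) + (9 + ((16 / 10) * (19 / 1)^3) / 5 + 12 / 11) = 1830101 / 825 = 2218.30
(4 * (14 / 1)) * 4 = 224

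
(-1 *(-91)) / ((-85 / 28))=-2548 / 85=-29.98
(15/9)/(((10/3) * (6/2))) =1/6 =0.17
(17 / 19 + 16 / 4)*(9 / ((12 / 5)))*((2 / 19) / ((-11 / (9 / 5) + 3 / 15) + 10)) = 62775 / 132848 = 0.47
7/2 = 3.50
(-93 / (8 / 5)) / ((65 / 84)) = -1953 / 26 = -75.12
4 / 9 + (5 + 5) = 94 / 9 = 10.44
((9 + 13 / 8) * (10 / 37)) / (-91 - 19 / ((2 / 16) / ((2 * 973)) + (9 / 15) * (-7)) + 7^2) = -138942275 / 1813267288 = -0.08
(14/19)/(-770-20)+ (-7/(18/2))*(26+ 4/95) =-273637/13509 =-20.26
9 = 9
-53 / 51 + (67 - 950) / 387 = -21848 / 6579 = -3.32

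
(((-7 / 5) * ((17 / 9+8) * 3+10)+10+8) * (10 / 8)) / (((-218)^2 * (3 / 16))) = -563 / 106929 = -0.01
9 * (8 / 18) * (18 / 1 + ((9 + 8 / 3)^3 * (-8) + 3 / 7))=-9590068 / 189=-50741.10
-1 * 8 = -8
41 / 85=0.48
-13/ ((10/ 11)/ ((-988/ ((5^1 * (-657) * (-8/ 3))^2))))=35321/ 191844000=0.00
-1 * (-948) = 948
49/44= 1.11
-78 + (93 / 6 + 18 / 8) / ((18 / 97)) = 1271 / 72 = 17.65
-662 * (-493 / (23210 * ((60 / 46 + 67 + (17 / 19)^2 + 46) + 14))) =1354908449 / 12440072590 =0.11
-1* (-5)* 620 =3100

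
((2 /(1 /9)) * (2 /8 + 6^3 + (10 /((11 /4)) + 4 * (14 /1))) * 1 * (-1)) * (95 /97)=-10378845 /2134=-4863.56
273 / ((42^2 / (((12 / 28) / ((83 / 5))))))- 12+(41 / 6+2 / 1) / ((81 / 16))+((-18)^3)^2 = 134454498463715 / 3953124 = 34012213.75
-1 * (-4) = 4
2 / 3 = 0.67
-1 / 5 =-0.20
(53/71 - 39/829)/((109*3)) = 0.00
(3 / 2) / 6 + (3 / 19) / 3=23 / 76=0.30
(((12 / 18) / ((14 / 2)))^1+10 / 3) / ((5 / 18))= 432 / 35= 12.34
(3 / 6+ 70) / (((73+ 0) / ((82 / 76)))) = 1.04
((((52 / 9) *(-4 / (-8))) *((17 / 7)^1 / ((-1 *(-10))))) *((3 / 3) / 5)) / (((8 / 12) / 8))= 884 / 525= 1.68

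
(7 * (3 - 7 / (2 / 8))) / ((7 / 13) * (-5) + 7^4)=-325 / 4454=-0.07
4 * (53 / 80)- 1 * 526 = -10467 / 20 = -523.35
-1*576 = -576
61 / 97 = 0.63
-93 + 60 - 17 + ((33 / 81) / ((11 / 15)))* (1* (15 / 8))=-1175 / 24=-48.96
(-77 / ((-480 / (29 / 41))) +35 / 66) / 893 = 0.00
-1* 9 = -9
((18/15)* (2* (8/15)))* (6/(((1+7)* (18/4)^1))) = 16/75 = 0.21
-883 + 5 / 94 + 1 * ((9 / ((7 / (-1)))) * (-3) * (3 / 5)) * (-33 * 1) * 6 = -4412467 / 3290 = -1341.18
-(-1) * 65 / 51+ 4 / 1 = 269 / 51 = 5.27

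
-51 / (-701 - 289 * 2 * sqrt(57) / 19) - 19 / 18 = -146126131 / 150018606 - 29478 * sqrt(57) / 8334367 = -1.00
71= 71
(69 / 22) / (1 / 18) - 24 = 357 / 11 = 32.45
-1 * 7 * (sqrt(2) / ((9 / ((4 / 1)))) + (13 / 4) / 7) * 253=-7084 * sqrt(2) / 9- 3289 / 4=-1935.39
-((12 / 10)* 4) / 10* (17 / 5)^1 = -204 / 125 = -1.63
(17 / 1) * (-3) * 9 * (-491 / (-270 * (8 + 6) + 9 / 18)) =-450738 / 7559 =-59.63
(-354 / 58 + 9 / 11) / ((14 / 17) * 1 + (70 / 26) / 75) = -6.15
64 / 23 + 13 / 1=363 / 23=15.78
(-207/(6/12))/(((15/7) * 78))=-161/65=-2.48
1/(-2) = -1/2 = -0.50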